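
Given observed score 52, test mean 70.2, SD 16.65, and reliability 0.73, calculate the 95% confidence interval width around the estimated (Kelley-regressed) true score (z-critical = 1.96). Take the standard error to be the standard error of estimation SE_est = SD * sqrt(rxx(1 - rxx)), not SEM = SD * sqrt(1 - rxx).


True score estimate = 0.73*52 + 0.27*70.2 = 56.914
SE_est = SD * sqrt(rxx * (1 - rxx)) = 16.65 * sqrt(0.73 * 0.27) = 16.65 * sqrt(0.1971) = 7.391925
CI = T_est +/- z * SE_est, so width = 2 * z * SE_est = 2 * 1.96 * 7.391925
Width = 28.9763

28.9763


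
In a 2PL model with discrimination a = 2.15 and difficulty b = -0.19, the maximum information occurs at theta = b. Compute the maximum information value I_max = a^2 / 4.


For 2PL, max info at theta = b = -0.19
I_max = a^2 / 4 = 2.15^2 / 4
= 4.6225 / 4
I_max = 1.1556

1.1556


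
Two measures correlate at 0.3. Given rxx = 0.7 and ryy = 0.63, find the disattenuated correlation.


r_corrected = rxy / sqrt(rxx * ryy)
= 0.3 / sqrt(0.7 * 0.63)
= 0.3 / sqrt(0.441)
= 0.3 / 0.664078
r_corrected = 0.4518

0.4518


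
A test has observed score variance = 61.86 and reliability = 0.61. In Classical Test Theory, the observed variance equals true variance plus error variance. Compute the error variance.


var_true = rxx * var_obs = 0.61 * 61.86 = 37.7346
var_error = var_obs - var_true
var_error = 61.86 - 37.7346
var_error = 24.1254

24.1254


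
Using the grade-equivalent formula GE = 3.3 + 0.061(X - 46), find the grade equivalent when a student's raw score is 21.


raw - median = 21 - 46 = -25
slope * diff = 0.061 * -25 = -1.525
GE = 3.3 + -1.525
GE = 1.775

1.775


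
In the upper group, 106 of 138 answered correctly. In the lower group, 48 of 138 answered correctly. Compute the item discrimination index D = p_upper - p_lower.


p_upper = 106/138 = 0.7681
p_lower = 48/138 = 0.3478
D = 0.7681 - 0.3478 = 0.4203

0.4203


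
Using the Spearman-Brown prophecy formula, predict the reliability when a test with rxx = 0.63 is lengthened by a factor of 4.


r_new = (n * rxx) / (1 + (n-1) * rxx)
r_new = (4 * 0.63) / (1 + 3 * 0.63)
r_new = 2.52 / 2.89
r_new = 0.872

0.872


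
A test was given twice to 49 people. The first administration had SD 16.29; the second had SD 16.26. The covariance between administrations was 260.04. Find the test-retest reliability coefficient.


r = cov(X,Y) / (SD_X * SD_Y)
r = 260.04 / (16.29 * 16.26)
r = 260.04 / 264.8754
r = 0.9817

0.9817


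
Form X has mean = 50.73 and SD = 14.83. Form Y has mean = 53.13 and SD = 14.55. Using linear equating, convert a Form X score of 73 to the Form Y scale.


slope = SD_Y / SD_X = 14.55 / 14.83 ~ 0.9811
intercept = mean_Y - slope * mean_X = 53.13 - (14.55 / 14.83) * 50.73 ~ 3.3578
Y = slope * X + intercept. To avoid rounding drift from the rounded slope/intercept, evaluate the equivalent form Y = mean_Y + SD_Y * (X - mean_X) / SD_X at full precision:
Y = 53.13 + 14.55 * (73 - 50.73) / 14.83
Y = 53.13 + 14.55 * 22.27 / 14.83
Y = 53.13 + 324.0285 / 14.83
Y = 53.13 + 21.8495
Y = 74.9795

74.9795


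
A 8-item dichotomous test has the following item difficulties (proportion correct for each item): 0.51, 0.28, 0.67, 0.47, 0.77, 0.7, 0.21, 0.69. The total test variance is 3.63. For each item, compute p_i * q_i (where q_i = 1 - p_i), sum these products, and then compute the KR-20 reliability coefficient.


For each item, compute p_i * q_i:
  Item 1: 0.51 * 0.49 = 0.2499
  Item 2: 0.28 * 0.72 = 0.2016
  Item 3: 0.67 * 0.33 = 0.2211
  Item 4: 0.47 * 0.53 = 0.2491
  Item 5: 0.77 * 0.23 = 0.1771
  Item 6: 0.7 * 0.3 = 0.21
  Item 7: 0.21 * 0.79 = 0.1659
  Item 8: 0.69 * 0.31 = 0.2139
Sum(p_i * q_i) = 0.2499 + 0.2016 + 0.2211 + 0.2491 + 0.1771 + 0.21 + 0.1659 + 0.2139 = 1.6886
KR-20 = (k/(k-1)) * (1 - Sum(p_i*q_i) / Var_total)
= (8/7) * (1 - 1.6886/3.63)
= 1.1429 * 0.5348
KR-20 = 0.6112

0.6112


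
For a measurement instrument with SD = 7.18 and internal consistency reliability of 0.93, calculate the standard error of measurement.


SEM = SD * sqrt(1 - rxx)
SEM = 7.18 * sqrt(1 - 0.93)
SEM = 7.18 * sqrt(0.07) = 7.18 * 0.264575
SEM = 1.8996

1.8996


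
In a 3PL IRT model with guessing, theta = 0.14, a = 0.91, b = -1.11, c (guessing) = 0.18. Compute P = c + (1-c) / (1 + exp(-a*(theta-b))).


logit = 0.91*(0.14 - -1.11) = 1.1375
P* = 1/(1 + exp(-1.1375)) = 0.7572
P = 0.18 + (1 - 0.18) * 0.7572
P = 0.8009

0.8009


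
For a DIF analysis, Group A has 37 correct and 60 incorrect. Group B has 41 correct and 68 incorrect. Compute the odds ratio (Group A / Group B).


Odds_A = 37/60 = 0.6167
Odds_B = 41/68 = 0.6029
OR = Odds_A / Odds_B = 0.6167 / 0.6029
Exactly, OR = (37 * 68) / (60 * 41) = 2516 / 2460
OR = 1.0228

1.0228


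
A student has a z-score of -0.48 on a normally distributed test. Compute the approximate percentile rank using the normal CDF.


CDF(z) = 0.5 * (1 + erf(z/sqrt(2)))
erf(-0.3394) = -0.3688
CDF = 0.3156
Percentile rank = 0.3156 * 100 = 31.56

31.56


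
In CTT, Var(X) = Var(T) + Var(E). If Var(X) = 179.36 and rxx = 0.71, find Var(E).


var_true = rxx * var_obs = 0.71 * 179.36 = 127.3456
var_error = var_obs - var_true
var_error = 179.36 - 127.3456
var_error = 52.0144

52.0144


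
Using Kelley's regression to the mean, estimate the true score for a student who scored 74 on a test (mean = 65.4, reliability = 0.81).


T_est = rxx * X + (1 - rxx) * mean
T_est = 0.81 * 74 + 0.19 * 65.4
T_est = 59.94 + 12.426
T_est = 72.366

72.366


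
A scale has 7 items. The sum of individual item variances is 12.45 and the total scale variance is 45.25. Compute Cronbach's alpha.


alpha = (k/(k-1)) * (1 - sum(si^2)/s_total^2)
= (7/6) * (1 - 12.45/45.25)
alpha = 0.8457

0.8457


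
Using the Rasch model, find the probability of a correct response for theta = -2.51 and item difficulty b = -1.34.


theta - b = -2.51 - -1.34 = -1.17
exp(-(theta - b)) = exp(1.17) = 3.222
P = 1 / (1 + 3.222)
P = 0.2369

0.2369


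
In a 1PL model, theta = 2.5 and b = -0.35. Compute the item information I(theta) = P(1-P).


P = 1/(1+exp(-(2.5--0.35))) = 0.9453
I = P*(1-P) = 0.9453 * 0.0547
I = 0.0517

0.0517


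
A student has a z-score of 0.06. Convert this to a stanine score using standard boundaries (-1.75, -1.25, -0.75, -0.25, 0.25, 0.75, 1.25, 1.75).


Stanine boundaries: [-1.75, -1.25, -0.75, -0.25, 0.25, 0.75, 1.25, 1.75]
z = 0.06
Check each boundary:
  z >= -1.75 -> could be stanine 2
  z >= -1.25 -> could be stanine 3
  z >= -0.75 -> could be stanine 4
  z >= -0.25 -> could be stanine 5
  z < 0.25
  z < 0.75
  z < 1.25
  z < 1.75
Highest qualifying boundary gives stanine = 5

5


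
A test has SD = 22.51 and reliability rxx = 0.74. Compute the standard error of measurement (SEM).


SEM = SD * sqrt(1 - rxx)
SEM = 22.51 * sqrt(1 - 0.74)
SEM = 22.51 * sqrt(0.26) = 22.51 * 0.509902
SEM = 11.4779

11.4779


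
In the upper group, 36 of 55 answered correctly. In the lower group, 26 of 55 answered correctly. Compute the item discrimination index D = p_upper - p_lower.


p_upper = 36/55 = 0.6545
p_lower = 26/55 = 0.4727
D = 0.6545 - 0.4727 = 0.1818

0.1818


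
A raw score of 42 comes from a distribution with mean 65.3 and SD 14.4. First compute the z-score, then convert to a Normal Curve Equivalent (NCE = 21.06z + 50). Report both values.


z = (X - mean) / SD = (42 - 65.3) / 14.4
z = -23.3 / 14.4
z = -1.6181
NCE = NCE = 21.06z + 50
Carry z at full precision (z = -23.3 / 14.4) into the conversion:
NCE = 21.06 * (-23.3 / 14.4) + 50 = -490.698 / 14.4 + 50
NCE = -34.0763 + 50
NCE = 15.9237

15.9237


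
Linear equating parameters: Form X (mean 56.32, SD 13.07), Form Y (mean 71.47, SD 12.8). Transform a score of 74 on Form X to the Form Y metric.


slope = SD_Y / SD_X = 12.8 / 13.07 ~ 0.9793
intercept = mean_Y - slope * mean_X = 71.47 - (12.8 / 13.07) * 56.32 ~ 16.3135
Y = slope * X + intercept. To avoid rounding drift from the rounded slope/intercept, evaluate the equivalent form Y = mean_Y + SD_Y * (X - mean_X) / SD_X at full precision:
Y = 71.47 + 12.8 * (74 - 56.32) / 13.07
Y = 71.47 + 12.8 * 17.68 / 13.07
Y = 71.47 + 226.304 / 13.07
Y = 71.47 + 17.3148
Y = 88.7848

88.7848


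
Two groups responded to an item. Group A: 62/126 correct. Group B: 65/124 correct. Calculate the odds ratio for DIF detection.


Odds_A = 62/64 = 0.9688
Odds_B = 65/59 = 1.1017
OR = Odds_A / Odds_B = 0.9688 / 1.1017
Exactly, OR = (62 * 59) / (64 * 65) = 3658 / 4160
OR = 0.8793

0.8793


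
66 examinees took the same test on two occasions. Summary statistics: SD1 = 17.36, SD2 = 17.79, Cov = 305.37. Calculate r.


r = cov(X,Y) / (SD_X * SD_Y)
r = 305.37 / (17.36 * 17.79)
r = 305.37 / 308.8344
r = 0.9888

0.9888


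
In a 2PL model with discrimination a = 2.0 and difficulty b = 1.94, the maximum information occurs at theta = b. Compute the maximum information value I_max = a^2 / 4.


For 2PL, max info at theta = b = 1.94
I_max = a^2 / 4 = 2.0^2 / 4
= 4.0 / 4
I_max = 1.0

1.0


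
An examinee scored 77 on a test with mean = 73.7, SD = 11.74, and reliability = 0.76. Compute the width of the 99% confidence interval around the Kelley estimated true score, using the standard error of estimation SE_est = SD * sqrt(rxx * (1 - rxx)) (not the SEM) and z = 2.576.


True score estimate = 0.76*77 + 0.24*73.7 = 76.208
SE_est = SD * sqrt(rxx * (1 - rxx)) = 11.74 * sqrt(0.76 * 0.24) = 11.74 * sqrt(0.1824) = 5.013956
CI = T_est +/- z * SE_est, so width = 2 * z * SE_est = 2 * 2.576 * 5.013956
Width = 25.8319

25.8319


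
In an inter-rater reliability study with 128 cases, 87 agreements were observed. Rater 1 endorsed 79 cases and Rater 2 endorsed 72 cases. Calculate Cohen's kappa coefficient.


P_o = 87/128 = 0.679688
P_e = (79*72 + 49*56) / 16384 = 0.514648
kappa = (P_o - P_e) / (1 - P_e)
kappa = (0.679688 - 0.514648) / (1 - 0.514648)
kappa = 0.34

0.34


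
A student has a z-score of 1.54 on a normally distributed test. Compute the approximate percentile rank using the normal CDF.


CDF(z) = 0.5 * (1 + erf(z/sqrt(2)))
erf(1.0889) = 0.8764
CDF = 0.9382
Percentile rank = 0.9382 * 100 = 93.82

93.82


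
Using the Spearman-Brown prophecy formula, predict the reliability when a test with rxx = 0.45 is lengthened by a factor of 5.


r_new = (n * rxx) / (1 + (n-1) * rxx)
r_new = (5 * 0.45) / (1 + 4 * 0.45)
r_new = 2.25 / 2.8
r_new = 0.8036

0.8036


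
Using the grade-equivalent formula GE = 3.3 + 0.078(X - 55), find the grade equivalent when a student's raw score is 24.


raw - median = 24 - 55 = -31
slope * diff = 0.078 * -31 = -2.418
GE = 3.3 + -2.418
GE = 0.882

0.882


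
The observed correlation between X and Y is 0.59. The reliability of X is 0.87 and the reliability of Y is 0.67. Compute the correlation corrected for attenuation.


r_corrected = rxy / sqrt(rxx * ryy)
= 0.59 / sqrt(0.87 * 0.67)
= 0.59 / sqrt(0.5829)
= 0.59 / 0.763479
r_corrected = 0.7728

0.7728


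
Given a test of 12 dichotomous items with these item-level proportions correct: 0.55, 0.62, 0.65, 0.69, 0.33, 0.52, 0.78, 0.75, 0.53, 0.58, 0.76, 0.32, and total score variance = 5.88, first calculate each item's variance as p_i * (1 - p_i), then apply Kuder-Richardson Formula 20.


For each item, compute p_i * q_i:
  Item 1: 0.55 * 0.45 = 0.2475
  Item 2: 0.62 * 0.38 = 0.2356
  Item 3: 0.65 * 0.35 = 0.2275
  Item 4: 0.69 * 0.31 = 0.2139
  Item 5: 0.33 * 0.67 = 0.2211
  Item 6: 0.52 * 0.48 = 0.2496
  Item 7: 0.78 * 0.22 = 0.1716
  Item 8: 0.75 * 0.25 = 0.1875
  Item 9: 0.53 * 0.47 = 0.2491
  Item 10: 0.58 * 0.42 = 0.2436
  Item 11: 0.76 * 0.24 = 0.1824
  Item 12: 0.32 * 0.68 = 0.2176
Sum(p_i * q_i) = 0.2475 + 0.2356 + 0.2275 + 0.2139 + 0.2211 + 0.2496 + 0.1716 + 0.1875 + 0.2491 + 0.2436 + 0.1824 + 0.2176 = 2.647
KR-20 = (k/(k-1)) * (1 - Sum(p_i*q_i) / Var_total)
= (12/11) * (1 - 2.647/5.88)
= 1.0909 * 0.5498
KR-20 = 0.5998

0.5998


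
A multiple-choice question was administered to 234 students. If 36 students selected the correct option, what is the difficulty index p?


Item difficulty p = number correct / total examinees
p = 36 / 234
p = 0.1538

0.1538


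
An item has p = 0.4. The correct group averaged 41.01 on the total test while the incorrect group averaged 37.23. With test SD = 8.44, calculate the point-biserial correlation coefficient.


q = 1 - p = 0.6
rpb = ((M1 - M0) / SD) * sqrt(p * q)
rpb = ((41.01 - 37.23) / 8.44) * sqrt(0.4 * 0.6)
rpb = 0.2194

0.2194


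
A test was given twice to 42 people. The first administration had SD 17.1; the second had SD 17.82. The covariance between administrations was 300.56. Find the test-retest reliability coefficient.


r = cov(X,Y) / (SD_X * SD_Y)
r = 300.56 / (17.1 * 17.82)
r = 300.56 / 304.722
r = 0.9863

0.9863


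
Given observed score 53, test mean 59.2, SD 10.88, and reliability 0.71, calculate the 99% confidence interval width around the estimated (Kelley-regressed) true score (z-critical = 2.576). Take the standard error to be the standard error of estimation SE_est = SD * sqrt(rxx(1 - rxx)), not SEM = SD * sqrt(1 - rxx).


True score estimate = 0.71*53 + 0.29*59.2 = 54.798
SE_est = SD * sqrt(rxx * (1 - rxx)) = 10.88 * sqrt(0.71 * 0.29) = 10.88 * sqrt(0.2059) = 4.936931
CI = T_est +/- z * SE_est, so width = 2 * z * SE_est = 2 * 2.576 * 4.936931
Width = 25.4351

25.4351


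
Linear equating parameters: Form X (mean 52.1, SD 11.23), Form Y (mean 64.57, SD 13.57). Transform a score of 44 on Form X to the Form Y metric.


slope = SD_Y / SD_X = 13.57 / 11.23 ~ 1.2084
intercept = mean_Y - slope * mean_X = 64.57 - (13.57 / 11.23) * 52.1 ~ 1.6139
Y = slope * X + intercept. To avoid rounding drift from the rounded slope/intercept, evaluate the equivalent form Y = mean_Y + SD_Y * (X - mean_X) / SD_X at full precision:
Y = 64.57 + 13.57 * (44 - 52.1) / 11.23
Y = 64.57 - 13.57 * 8.1 / 11.23
Y = 64.57 - 109.917 / 11.23
Y = 64.57 - 9.7878
Y = 54.7822

54.7822


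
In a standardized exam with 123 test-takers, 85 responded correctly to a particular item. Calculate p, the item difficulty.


Item difficulty p = number correct / total examinees
p = 85 / 123
p = 0.6911

0.6911


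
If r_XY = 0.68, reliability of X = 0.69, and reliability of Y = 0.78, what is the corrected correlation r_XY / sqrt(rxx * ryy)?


r_corrected = rxy / sqrt(rxx * ryy)
= 0.68 / sqrt(0.69 * 0.78)
= 0.68 / sqrt(0.5382)
= 0.68 / 0.733621
r_corrected = 0.9269

0.9269


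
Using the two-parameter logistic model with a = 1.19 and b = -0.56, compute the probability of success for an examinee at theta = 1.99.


a*(theta - b) = 1.19 * (1.99 - -0.56) = 3.0345
exp(-3.0345) = 0.0481
P = 1 / (1 + 0.0481)
P = 0.9541

0.9541


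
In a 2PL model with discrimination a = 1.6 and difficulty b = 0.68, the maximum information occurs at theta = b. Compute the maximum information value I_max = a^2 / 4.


For 2PL, max info at theta = b = 0.68
I_max = a^2 / 4 = 1.6^2 / 4
= 2.56 / 4
I_max = 0.64

0.64


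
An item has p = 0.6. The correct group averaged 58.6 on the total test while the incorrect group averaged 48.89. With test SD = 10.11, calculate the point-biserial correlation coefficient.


q = 1 - p = 0.4
rpb = ((M1 - M0) / SD) * sqrt(p * q)
rpb = ((58.6 - 48.89) / 10.11) * sqrt(0.6 * 0.4)
rpb = 0.4705

0.4705


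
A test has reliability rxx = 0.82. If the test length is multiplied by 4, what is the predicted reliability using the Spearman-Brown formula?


r_new = (n * rxx) / (1 + (n-1) * rxx)
r_new = (4 * 0.82) / (1 + 3 * 0.82)
r_new = 3.28 / 3.46
r_new = 0.948

0.948


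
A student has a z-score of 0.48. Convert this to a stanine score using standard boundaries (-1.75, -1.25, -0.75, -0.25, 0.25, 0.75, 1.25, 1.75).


Stanine boundaries: [-1.75, -1.25, -0.75, -0.25, 0.25, 0.75, 1.25, 1.75]
z = 0.48
Check each boundary:
  z >= -1.75 -> could be stanine 2
  z >= -1.25 -> could be stanine 3
  z >= -0.75 -> could be stanine 4
  z >= -0.25 -> could be stanine 5
  z >= 0.25 -> could be stanine 6
  z < 0.75
  z < 1.25
  z < 1.75
Highest qualifying boundary gives stanine = 6

6


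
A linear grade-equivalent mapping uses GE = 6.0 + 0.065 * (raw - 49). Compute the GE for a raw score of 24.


raw - median = 24 - 49 = -25
slope * diff = 0.065 * -25 = -1.625
GE = 6.0 + -1.625
GE = 4.375

4.375


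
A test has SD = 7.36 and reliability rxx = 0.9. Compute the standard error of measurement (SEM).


SEM = SD * sqrt(1 - rxx)
SEM = 7.36 * sqrt(1 - 0.9)
SEM = 7.36 * sqrt(0.1) = 7.36 * 0.316228
SEM = 2.3274

2.3274


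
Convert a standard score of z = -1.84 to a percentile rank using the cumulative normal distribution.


CDF(z) = 0.5 * (1 + erf(z/sqrt(2)))
erf(-1.3011) = -0.9342
CDF = 0.0329
Percentile rank = 0.0329 * 100 = 3.29

3.29


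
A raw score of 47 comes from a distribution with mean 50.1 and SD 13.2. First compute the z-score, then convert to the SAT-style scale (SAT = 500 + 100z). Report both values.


z = (X - mean) / SD = (47 - 50.1) / 13.2
z = -3.1 / 13.2
z = -0.2348
SAT-scale = SAT = 500 + 100z
Carry z at full precision (z = -3.1 / 13.2) into the conversion:
SAT-scale = 500 + 100 * (-3.1 / 13.2) = 500 + -310 / 13.2
SAT-scale = 500 + -23.4848
SAT-scale = 476.5152

476.5152


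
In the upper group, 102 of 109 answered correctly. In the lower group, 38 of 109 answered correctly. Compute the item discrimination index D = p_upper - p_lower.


p_upper = 102/109 = 0.9358
p_lower = 38/109 = 0.3486
D = 0.9358 - 0.3486 = 0.5872

0.5872


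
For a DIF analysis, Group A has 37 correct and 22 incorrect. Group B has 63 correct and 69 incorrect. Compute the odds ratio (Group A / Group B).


Odds_A = 37/22 = 1.6818
Odds_B = 63/69 = 0.913
OR = Odds_A / Odds_B = 1.6818 / 0.913
Exactly, OR = (37 * 69) / (22 * 63) = 2553 / 1386
OR = 1.842

1.842


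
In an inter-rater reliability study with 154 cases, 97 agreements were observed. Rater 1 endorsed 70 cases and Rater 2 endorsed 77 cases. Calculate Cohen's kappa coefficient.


P_o = 97/154 = 0.62987
P_e = (70*77 + 84*77) / 23716 = 0.5
kappa = (P_o - P_e) / (1 - P_e)
kappa = (0.62987 - 0.5) / (1 - 0.5)
kappa = 0.2597

0.2597


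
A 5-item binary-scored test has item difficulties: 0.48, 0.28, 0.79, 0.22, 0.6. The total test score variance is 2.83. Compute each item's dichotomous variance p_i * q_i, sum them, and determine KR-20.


For each item, compute p_i * q_i:
  Item 1: 0.48 * 0.52 = 0.2496
  Item 2: 0.28 * 0.72 = 0.2016
  Item 3: 0.79 * 0.21 = 0.1659
  Item 4: 0.22 * 0.78 = 0.1716
  Item 5: 0.6 * 0.4 = 0.24
Sum(p_i * q_i) = 0.2496 + 0.2016 + 0.1659 + 0.1716 + 0.24 = 1.0287
KR-20 = (k/(k-1)) * (1 - Sum(p_i*q_i) / Var_total)
= (5/4) * (1 - 1.0287/2.83)
= 1.25 * 0.6365
KR-20 = 0.7956

0.7956


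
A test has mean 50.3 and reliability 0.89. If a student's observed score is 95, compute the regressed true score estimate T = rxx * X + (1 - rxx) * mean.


T_est = rxx * X + (1 - rxx) * mean
T_est = 0.89 * 95 + 0.11 * 50.3
T_est = 84.55 + 5.533
T_est = 90.083

90.083


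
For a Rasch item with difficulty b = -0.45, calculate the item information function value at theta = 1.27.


P = 1/(1+exp(-(1.27--0.45))) = 0.8481
I = P*(1-P) = 0.8481 * 0.1519
I = 0.1288

0.1288


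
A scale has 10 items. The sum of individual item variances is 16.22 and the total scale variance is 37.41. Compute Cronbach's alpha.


alpha = (k/(k-1)) * (1 - sum(si^2)/s_total^2)
= (10/9) * (1 - 16.22/37.41)
alpha = 0.6294

0.6294


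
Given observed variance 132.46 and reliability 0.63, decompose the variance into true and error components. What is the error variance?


var_true = rxx * var_obs = 0.63 * 132.46 = 83.4498
var_error = var_obs - var_true
var_error = 132.46 - 83.4498
var_error = 49.0102

49.0102


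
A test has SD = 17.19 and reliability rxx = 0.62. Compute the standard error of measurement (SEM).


SEM = SD * sqrt(1 - rxx)
SEM = 17.19 * sqrt(1 - 0.62)
SEM = 17.19 * sqrt(0.38) = 17.19 * 0.616441
SEM = 10.5966

10.5966


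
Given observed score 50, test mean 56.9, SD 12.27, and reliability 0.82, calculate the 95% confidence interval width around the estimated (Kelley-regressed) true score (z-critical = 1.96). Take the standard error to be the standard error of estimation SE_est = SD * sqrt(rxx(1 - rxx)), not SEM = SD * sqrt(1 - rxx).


True score estimate = 0.82*50 + 0.18*56.9 = 51.242
SE_est = SD * sqrt(rxx * (1 - rxx)) = 12.27 * sqrt(0.82 * 0.18) = 12.27 * sqrt(0.1476) = 4.71398
CI = T_est +/- z * SE_est, so width = 2 * z * SE_est = 2 * 1.96 * 4.71398
Width = 18.4788

18.4788


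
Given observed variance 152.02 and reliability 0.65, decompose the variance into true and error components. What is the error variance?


var_true = rxx * var_obs = 0.65 * 152.02 = 98.813
var_error = var_obs - var_true
var_error = 152.02 - 98.813
var_error = 53.207

53.207


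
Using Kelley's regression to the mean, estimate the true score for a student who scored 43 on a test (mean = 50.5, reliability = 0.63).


T_est = rxx * X + (1 - rxx) * mean
T_est = 0.63 * 43 + 0.37 * 50.5
T_est = 27.09 + 18.685
T_est = 45.775

45.775


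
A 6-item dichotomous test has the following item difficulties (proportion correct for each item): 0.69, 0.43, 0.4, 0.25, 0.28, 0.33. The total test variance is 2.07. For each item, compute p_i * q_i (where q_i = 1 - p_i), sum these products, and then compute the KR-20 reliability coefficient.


For each item, compute p_i * q_i:
  Item 1: 0.69 * 0.31 = 0.2139
  Item 2: 0.43 * 0.57 = 0.2451
  Item 3: 0.4 * 0.6 = 0.24
  Item 4: 0.25 * 0.75 = 0.1875
  Item 5: 0.28 * 0.72 = 0.2016
  Item 6: 0.33 * 0.67 = 0.2211
Sum(p_i * q_i) = 0.2139 + 0.2451 + 0.24 + 0.1875 + 0.2016 + 0.2211 = 1.3092
KR-20 = (k/(k-1)) * (1 - Sum(p_i*q_i) / Var_total)
= (6/5) * (1 - 1.3092/2.07)
= 1.2 * 0.3675
KR-20 = 0.441

0.441


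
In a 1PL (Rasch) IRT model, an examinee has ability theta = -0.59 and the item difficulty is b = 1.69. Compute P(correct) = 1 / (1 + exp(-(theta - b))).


theta - b = -0.59 - 1.69 = -2.28
exp(-(theta - b)) = exp(2.28) = 9.7767
P = 1 / (1 + 9.7767)
P = 0.0928

0.0928


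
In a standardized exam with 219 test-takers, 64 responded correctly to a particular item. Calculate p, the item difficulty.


Item difficulty p = number correct / total examinees
p = 64 / 219
p = 0.2922

0.2922


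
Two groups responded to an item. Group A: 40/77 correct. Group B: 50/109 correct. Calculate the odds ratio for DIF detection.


Odds_A = 40/37 = 1.0811
Odds_B = 50/59 = 0.8475
OR = Odds_A / Odds_B = 1.0811 / 0.8475
Exactly, OR = (40 * 59) / (37 * 50) = 2360 / 1850
OR = 1.2757

1.2757


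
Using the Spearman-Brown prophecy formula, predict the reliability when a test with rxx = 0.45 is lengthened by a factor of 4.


r_new = (n * rxx) / (1 + (n-1) * rxx)
r_new = (4 * 0.45) / (1 + 3 * 0.45)
r_new = 1.8 / 2.35
r_new = 0.766

0.766


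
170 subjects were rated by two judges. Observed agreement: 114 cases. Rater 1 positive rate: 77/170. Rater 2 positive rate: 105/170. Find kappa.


P_o = 114/170 = 0.670588
P_e = (77*105 + 93*65) / 28900 = 0.488927
kappa = (P_o - P_e) / (1 - P_e)
kappa = (0.670588 - 0.488927) / (1 - 0.488927)
kappa = 0.3555

0.3555


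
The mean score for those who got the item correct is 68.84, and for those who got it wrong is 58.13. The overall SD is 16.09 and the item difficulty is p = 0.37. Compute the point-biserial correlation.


q = 1 - p = 0.63
rpb = ((M1 - M0) / SD) * sqrt(p * q)
rpb = ((68.84 - 58.13) / 16.09) * sqrt(0.37 * 0.63)
rpb = 0.3214

0.3214


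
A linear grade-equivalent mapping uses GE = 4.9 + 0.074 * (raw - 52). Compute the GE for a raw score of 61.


raw - median = 61 - 52 = 9
slope * diff = 0.074 * 9 = 0.666
GE = 4.9 + 0.666
GE = 5.566

5.566


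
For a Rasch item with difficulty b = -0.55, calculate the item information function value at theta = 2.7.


P = 1/(1+exp(-(2.7--0.55))) = 0.9627
I = P*(1-P) = 0.9627 * 0.0373
I = 0.0359

0.0359


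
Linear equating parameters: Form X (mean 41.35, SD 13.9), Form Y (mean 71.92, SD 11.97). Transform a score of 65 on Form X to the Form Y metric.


slope = SD_Y / SD_X = 11.97 / 13.9 ~ 0.8612
intercept = mean_Y - slope * mean_X = 71.92 - (11.97 / 13.9) * 41.35 ~ 36.3114
Y = slope * X + intercept. To avoid rounding drift from the rounded slope/intercept, evaluate the equivalent form Y = mean_Y + SD_Y * (X - mean_X) / SD_X at full precision:
Y = 71.92 + 11.97 * (65 - 41.35) / 13.9
Y = 71.92 + 11.97 * 23.65 / 13.9
Y = 71.92 + 283.0905 / 13.9
Y = 71.92 + 20.3662
Y = 92.2862

92.2862


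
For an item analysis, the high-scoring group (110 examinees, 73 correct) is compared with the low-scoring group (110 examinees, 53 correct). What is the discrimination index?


p_upper = 73/110 = 0.6636
p_lower = 53/110 = 0.4818
D = 0.6636 - 0.4818 = 0.1818

0.1818


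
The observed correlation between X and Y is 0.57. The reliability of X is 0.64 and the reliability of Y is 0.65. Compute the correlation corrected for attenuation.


r_corrected = rxy / sqrt(rxx * ryy)
= 0.57 / sqrt(0.64 * 0.65)
= 0.57 / sqrt(0.416)
= 0.57 / 0.644981
r_corrected = 0.8837

0.8837


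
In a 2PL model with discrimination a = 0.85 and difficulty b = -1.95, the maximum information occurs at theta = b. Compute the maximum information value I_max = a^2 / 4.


For 2PL, max info at theta = b = -1.95
I_max = a^2 / 4 = 0.85^2 / 4
= 0.7225 / 4
I_max = 0.1806

0.1806


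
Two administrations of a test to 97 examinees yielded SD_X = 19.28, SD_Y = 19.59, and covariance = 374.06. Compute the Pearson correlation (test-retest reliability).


r = cov(X,Y) / (SD_X * SD_Y)
r = 374.06 / (19.28 * 19.59)
r = 374.06 / 377.6952
r = 0.9904

0.9904


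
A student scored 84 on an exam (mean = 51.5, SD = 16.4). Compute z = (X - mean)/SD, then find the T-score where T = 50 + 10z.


z = (X - mean) / SD = (84 - 51.5) / 16.4
z = 32.5 / 16.4
z = 1.9817
T-score = T = 50 + 10z
Carry z at full precision (z = 32.5 / 16.4) into the conversion:
T-score = 50 + 10 * (32.5 / 16.4) = 50 + 325 / 16.4
T-score = 50 + 19.8171
T-score = 69.8171

69.8171


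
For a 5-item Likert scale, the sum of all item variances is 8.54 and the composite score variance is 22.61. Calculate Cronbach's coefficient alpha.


alpha = (k/(k-1)) * (1 - sum(si^2)/s_total^2)
= (5/4) * (1 - 8.54/22.61)
alpha = 0.7779

0.7779


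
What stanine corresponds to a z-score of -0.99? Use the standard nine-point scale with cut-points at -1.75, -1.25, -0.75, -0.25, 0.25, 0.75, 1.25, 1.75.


Stanine boundaries: [-1.75, -1.25, -0.75, -0.25, 0.25, 0.75, 1.25, 1.75]
z = -0.99
Check each boundary:
  z >= -1.75 -> could be stanine 2
  z >= -1.25 -> could be stanine 3
  z < -0.75
  z < -0.25
  z < 0.25
  z < 0.75
  z < 1.25
  z < 1.75
Highest qualifying boundary gives stanine = 3

3


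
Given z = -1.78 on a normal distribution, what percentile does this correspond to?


CDF(z) = 0.5 * (1 + erf(z/sqrt(2)))
erf(-1.2587) = -0.9249
CDF = 0.0375
Percentile rank = 0.0375 * 100 = 3.75

3.75


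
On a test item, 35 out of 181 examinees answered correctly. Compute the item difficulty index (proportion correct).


Item difficulty p = number correct / total examinees
p = 35 / 181
p = 0.1934

0.1934


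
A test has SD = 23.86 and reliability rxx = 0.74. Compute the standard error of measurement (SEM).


SEM = SD * sqrt(1 - rxx)
SEM = 23.86 * sqrt(1 - 0.74)
SEM = 23.86 * sqrt(0.26) = 23.86 * 0.509902
SEM = 12.1663

12.1663


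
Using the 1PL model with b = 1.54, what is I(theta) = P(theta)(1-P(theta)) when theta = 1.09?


P = 1/(1+exp(-(1.09-1.54))) = 0.3894
I = P*(1-P) = 0.3894 * 0.6106
I = 0.2378

0.2378


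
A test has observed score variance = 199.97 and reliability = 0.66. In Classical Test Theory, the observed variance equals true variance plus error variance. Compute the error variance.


var_true = rxx * var_obs = 0.66 * 199.97 = 131.9802
var_error = var_obs - var_true
var_error = 199.97 - 131.9802
var_error = 67.9898

67.9898


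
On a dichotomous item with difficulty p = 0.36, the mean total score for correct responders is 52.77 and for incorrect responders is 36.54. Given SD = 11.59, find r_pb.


q = 1 - p = 0.64
rpb = ((M1 - M0) / SD) * sqrt(p * q)
rpb = ((52.77 - 36.54) / 11.59) * sqrt(0.36 * 0.64)
rpb = 0.6722

0.6722


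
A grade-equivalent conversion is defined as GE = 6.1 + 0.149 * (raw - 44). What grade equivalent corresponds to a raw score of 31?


raw - median = 31 - 44 = -13
slope * diff = 0.149 * -13 = -1.937
GE = 6.1 + -1.937
GE = 4.163

4.163


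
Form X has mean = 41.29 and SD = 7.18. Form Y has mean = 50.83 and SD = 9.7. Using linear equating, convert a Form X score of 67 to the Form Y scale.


slope = SD_Y / SD_X = 9.7 / 7.18 ~ 1.351
intercept = mean_Y - slope * mean_X = 50.83 - (9.7 / 7.18) * 41.29 ~ -4.9518
Y = slope * X + intercept. To avoid rounding drift from the rounded slope/intercept, evaluate the equivalent form Y = mean_Y + SD_Y * (X - mean_X) / SD_X at full precision:
Y = 50.83 + 9.7 * (67 - 41.29) / 7.18
Y = 50.83 + 9.7 * 25.71 / 7.18
Y = 50.83 + 249.387 / 7.18
Y = 50.83 + 34.7336
Y = 85.5636

85.5636


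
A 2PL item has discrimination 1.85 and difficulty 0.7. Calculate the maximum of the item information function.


For 2PL, max info at theta = b = 0.7
I_max = a^2 / 4 = 1.85^2 / 4
= 3.4225 / 4
I_max = 0.8556

0.8556


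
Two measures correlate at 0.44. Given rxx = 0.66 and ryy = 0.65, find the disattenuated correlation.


r_corrected = rxy / sqrt(rxx * ryy)
= 0.44 / sqrt(0.66 * 0.65)
= 0.44 / sqrt(0.429)
= 0.44 / 0.654981
r_corrected = 0.6718

0.6718


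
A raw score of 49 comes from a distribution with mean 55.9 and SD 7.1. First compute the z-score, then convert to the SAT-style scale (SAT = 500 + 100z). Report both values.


z = (X - mean) / SD = (49 - 55.9) / 7.1
z = -6.9 / 7.1
z = -0.9718
SAT-scale = SAT = 500 + 100z
Carry z at full precision (z = -6.9 / 7.1) into the conversion:
SAT-scale = 500 + 100 * (-6.9 / 7.1) = 500 + -690 / 7.1
SAT-scale = 500 + -97.1831
SAT-scale = 402.8169

402.8169


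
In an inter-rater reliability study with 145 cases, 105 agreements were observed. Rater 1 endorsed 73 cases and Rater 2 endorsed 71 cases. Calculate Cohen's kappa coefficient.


P_o = 105/145 = 0.724138
P_e = (73*71 + 72*74) / 21025 = 0.499929
kappa = (P_o - P_e) / (1 - P_e)
kappa = (0.724138 - 0.499929) / (1 - 0.499929)
kappa = 0.4484

0.4484


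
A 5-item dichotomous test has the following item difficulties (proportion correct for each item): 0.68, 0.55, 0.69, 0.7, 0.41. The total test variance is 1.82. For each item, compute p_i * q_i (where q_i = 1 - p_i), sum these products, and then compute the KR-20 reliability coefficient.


For each item, compute p_i * q_i:
  Item 1: 0.68 * 0.32 = 0.2176
  Item 2: 0.55 * 0.45 = 0.2475
  Item 3: 0.69 * 0.31 = 0.2139
  Item 4: 0.7 * 0.3 = 0.21
  Item 5: 0.41 * 0.59 = 0.2419
Sum(p_i * q_i) = 0.2176 + 0.2475 + 0.2139 + 0.21 + 0.2419 = 1.1309
KR-20 = (k/(k-1)) * (1 - Sum(p_i*q_i) / Var_total)
= (5/4) * (1 - 1.1309/1.82)
= 1.25 * 0.3786
KR-20 = 0.4733

0.4733


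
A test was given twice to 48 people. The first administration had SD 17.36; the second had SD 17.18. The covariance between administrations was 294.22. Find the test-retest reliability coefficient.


r = cov(X,Y) / (SD_X * SD_Y)
r = 294.22 / (17.36 * 17.18)
r = 294.22 / 298.2448
r = 0.9865

0.9865


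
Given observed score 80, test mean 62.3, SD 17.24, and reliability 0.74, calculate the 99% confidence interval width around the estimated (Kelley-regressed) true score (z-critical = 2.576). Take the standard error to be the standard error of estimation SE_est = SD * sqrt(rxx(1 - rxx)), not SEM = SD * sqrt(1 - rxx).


True score estimate = 0.74*80 + 0.26*62.3 = 75.398
SE_est = SD * sqrt(rxx * (1 - rxx)) = 17.24 * sqrt(0.74 * 0.26) = 17.24 * sqrt(0.1924) = 7.562054
CI = T_est +/- z * SE_est, so width = 2 * z * SE_est = 2 * 2.576 * 7.562054
Width = 38.9597

38.9597


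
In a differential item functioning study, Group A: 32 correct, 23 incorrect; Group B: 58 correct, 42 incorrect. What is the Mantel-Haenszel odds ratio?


Odds_A = 32/23 = 1.3913
Odds_B = 58/42 = 1.381
OR = Odds_A / Odds_B = 1.3913 / 1.381
Exactly, OR = (32 * 42) / (23 * 58) = 1344 / 1334
OR = 1.0075

1.0075


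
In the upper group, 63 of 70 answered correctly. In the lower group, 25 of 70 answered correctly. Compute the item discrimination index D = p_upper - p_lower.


p_upper = 63/70 = 0.9
p_lower = 25/70 = 0.3571
D = 0.9 - 0.3571 = 0.5429

0.5429


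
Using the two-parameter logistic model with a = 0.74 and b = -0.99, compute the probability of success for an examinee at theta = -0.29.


a*(theta - b) = 0.74 * (-0.29 - -0.99) = 0.518
exp(-0.518) = 0.5957
P = 1 / (1 + 0.5957)
P = 0.6267

0.6267


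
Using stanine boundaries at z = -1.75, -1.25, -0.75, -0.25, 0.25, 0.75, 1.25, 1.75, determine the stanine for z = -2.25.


Stanine boundaries: [-1.75, -1.25, -0.75, -0.25, 0.25, 0.75, 1.25, 1.75]
z = -2.25
Check each boundary:
  z < -1.75
  z < -1.25
  z < -0.75
  z < -0.25
  z < 0.25
  z < 0.75
  z < 1.25
  z < 1.75
Highest qualifying boundary gives stanine = 1

1


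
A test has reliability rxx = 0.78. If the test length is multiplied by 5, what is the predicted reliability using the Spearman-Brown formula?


r_new = (n * rxx) / (1 + (n-1) * rxx)
r_new = (5 * 0.78) / (1 + 4 * 0.78)
r_new = 3.9 / 4.12
r_new = 0.9466

0.9466


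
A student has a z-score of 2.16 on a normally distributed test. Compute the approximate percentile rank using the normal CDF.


CDF(z) = 0.5 * (1 + erf(z/sqrt(2)))
erf(1.5274) = 0.9692
CDF = 0.9846
Percentile rank = 0.9846 * 100 = 98.46

98.46


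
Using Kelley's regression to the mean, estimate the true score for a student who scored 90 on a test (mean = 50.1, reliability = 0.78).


T_est = rxx * X + (1 - rxx) * mean
T_est = 0.78 * 90 + 0.22 * 50.1
T_est = 70.2 + 11.022
T_est = 81.222

81.222


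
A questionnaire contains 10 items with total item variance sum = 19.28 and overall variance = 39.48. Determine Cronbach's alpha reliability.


alpha = (k/(k-1)) * (1 - sum(si^2)/s_total^2)
= (10/9) * (1 - 19.28/39.48)
alpha = 0.5685

0.5685


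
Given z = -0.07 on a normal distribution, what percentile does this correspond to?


CDF(z) = 0.5 * (1 + erf(z/sqrt(2)))
erf(-0.0495) = -0.0558
CDF = 0.4721
Percentile rank = 0.4721 * 100 = 47.21

47.21


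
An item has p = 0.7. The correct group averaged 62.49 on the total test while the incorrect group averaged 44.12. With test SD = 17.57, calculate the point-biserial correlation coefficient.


q = 1 - p = 0.3
rpb = ((M1 - M0) / SD) * sqrt(p * q)
rpb = ((62.49 - 44.12) / 17.57) * sqrt(0.7 * 0.3)
rpb = 0.4791

0.4791


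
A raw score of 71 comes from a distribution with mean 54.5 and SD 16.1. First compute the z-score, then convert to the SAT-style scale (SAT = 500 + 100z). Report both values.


z = (X - mean) / SD = (71 - 54.5) / 16.1
z = 16.5 / 16.1
z = 1.0248
SAT-scale = SAT = 500 + 100z
Carry z at full precision (z = 16.5 / 16.1) into the conversion:
SAT-scale = 500 + 100 * (16.5 / 16.1) = 500 + 1650 / 16.1
SAT-scale = 500 + 102.4845
SAT-scale = 602.4845

602.4845


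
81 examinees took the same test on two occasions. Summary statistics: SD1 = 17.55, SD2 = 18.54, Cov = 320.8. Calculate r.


r = cov(X,Y) / (SD_X * SD_Y)
r = 320.8 / (17.55 * 18.54)
r = 320.8 / 325.377
r = 0.9859

0.9859


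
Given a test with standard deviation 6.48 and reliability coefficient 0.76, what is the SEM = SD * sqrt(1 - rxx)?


SEM = SD * sqrt(1 - rxx)
SEM = 6.48 * sqrt(1 - 0.76)
SEM = 6.48 * sqrt(0.24) = 6.48 * 0.489898
SEM = 3.1745

3.1745


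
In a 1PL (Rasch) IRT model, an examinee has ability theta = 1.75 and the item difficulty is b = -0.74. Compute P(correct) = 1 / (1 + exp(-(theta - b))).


theta - b = 1.75 - -0.74 = 2.49
exp(-(theta - b)) = exp(-2.49) = 0.0829
P = 1 / (1 + 0.0829)
P = 0.9234

0.9234


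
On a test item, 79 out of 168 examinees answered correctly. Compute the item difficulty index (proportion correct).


Item difficulty p = number correct / total examinees
p = 79 / 168
p = 0.4702

0.4702


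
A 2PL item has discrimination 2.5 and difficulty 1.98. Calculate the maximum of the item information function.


For 2PL, max info at theta = b = 1.98
I_max = a^2 / 4 = 2.5^2 / 4
= 6.25 / 4
I_max = 1.5625

1.5625


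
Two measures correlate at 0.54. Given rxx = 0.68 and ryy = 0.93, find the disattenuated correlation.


r_corrected = rxy / sqrt(rxx * ryy)
= 0.54 / sqrt(0.68 * 0.93)
= 0.54 / sqrt(0.6324)
= 0.54 / 0.795236
r_corrected = 0.679

0.679


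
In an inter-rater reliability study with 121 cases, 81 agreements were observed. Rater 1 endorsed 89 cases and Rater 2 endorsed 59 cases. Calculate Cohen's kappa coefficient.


P_o = 81/121 = 0.669421
P_e = (89*59 + 32*62) / 14641 = 0.49416
kappa = (P_o - P_e) / (1 - P_e)
kappa = (0.669421 - 0.49416) / (1 - 0.49416)
kappa = 0.3465

0.3465


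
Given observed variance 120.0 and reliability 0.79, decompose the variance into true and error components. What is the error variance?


var_true = rxx * var_obs = 0.79 * 120.0 = 94.8
var_error = var_obs - var_true
var_error = 120.0 - 94.8
var_error = 25.2

25.2


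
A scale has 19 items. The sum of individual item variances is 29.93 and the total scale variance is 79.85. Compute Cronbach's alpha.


alpha = (k/(k-1)) * (1 - sum(si^2)/s_total^2)
= (19/18) * (1 - 29.93/79.85)
alpha = 0.6599

0.6599


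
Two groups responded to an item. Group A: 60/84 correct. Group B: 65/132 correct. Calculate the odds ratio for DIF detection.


Odds_A = 60/24 = 2.5
Odds_B = 65/67 = 0.9701
OR = Odds_A / Odds_B = 2.5 / 0.9701
Exactly, OR = (60 * 67) / (24 * 65) = 4020 / 1560
OR = 2.5769

2.5769


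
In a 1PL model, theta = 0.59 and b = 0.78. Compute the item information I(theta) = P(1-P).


P = 1/(1+exp(-(0.59-0.78))) = 0.4526
I = P*(1-P) = 0.4526 * 0.5474
I = 0.2478

0.2478


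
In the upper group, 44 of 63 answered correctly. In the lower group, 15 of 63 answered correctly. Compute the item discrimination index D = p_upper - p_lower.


p_upper = 44/63 = 0.6984
p_lower = 15/63 = 0.2381
D = 0.6984 - 0.2381 = 0.4603

0.4603


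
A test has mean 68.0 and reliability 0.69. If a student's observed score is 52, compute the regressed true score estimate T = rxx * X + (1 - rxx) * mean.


T_est = rxx * X + (1 - rxx) * mean
T_est = 0.69 * 52 + 0.31 * 68.0
T_est = 35.88 + 21.08
T_est = 56.96

56.96


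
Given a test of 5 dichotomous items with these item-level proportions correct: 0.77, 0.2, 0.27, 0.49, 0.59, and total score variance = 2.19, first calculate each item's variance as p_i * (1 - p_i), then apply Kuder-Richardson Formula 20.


For each item, compute p_i * q_i:
  Item 1: 0.77 * 0.23 = 0.1771
  Item 2: 0.2 * 0.8 = 0.16
  Item 3: 0.27 * 0.73 = 0.1971
  Item 4: 0.49 * 0.51 = 0.2499
  Item 5: 0.59 * 0.41 = 0.2419
Sum(p_i * q_i) = 0.1771 + 0.16 + 0.1971 + 0.2499 + 0.2419 = 1.026
KR-20 = (k/(k-1)) * (1 - Sum(p_i*q_i) / Var_total)
= (5/4) * (1 - 1.026/2.19)
= 1.25 * 0.5315
KR-20 = 0.6644

0.6644


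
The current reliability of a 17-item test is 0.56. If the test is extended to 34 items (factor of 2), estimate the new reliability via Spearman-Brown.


r_new = (n * rxx) / (1 + (n-1) * rxx)
r_new = (2 * 0.56) / (1 + 1 * 0.56)
r_new = 1.12 / 1.56
r_new = 0.7179

0.7179


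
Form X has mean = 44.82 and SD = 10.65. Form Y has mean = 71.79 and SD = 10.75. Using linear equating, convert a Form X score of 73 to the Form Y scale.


slope = SD_Y / SD_X = 10.75 / 10.65 ~ 1.0094
intercept = mean_Y - slope * mean_X = 71.79 - (10.75 / 10.65) * 44.82 ~ 26.5492
Y = slope * X + intercept. To avoid rounding drift from the rounded slope/intercept, evaluate the equivalent form Y = mean_Y + SD_Y * (X - mean_X) / SD_X at full precision:
Y = 71.79 + 10.75 * (73 - 44.82) / 10.65
Y = 71.79 + 10.75 * 28.18 / 10.65
Y = 71.79 + 302.935 / 10.65
Y = 71.79 + 28.4446
Y = 100.2346

100.2346
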